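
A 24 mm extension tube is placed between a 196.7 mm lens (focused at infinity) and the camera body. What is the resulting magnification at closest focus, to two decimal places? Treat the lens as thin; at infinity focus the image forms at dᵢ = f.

0.12×

The tube moves the image plane from f to f + e, so dᵢ = 196.7 + 24 = 220.7 mm. Focus is achieved when 1/f = 1/dₒ + 1/dᵢ, giving dₒ = 1/(1/f − 1/(f+e)).
Magnification m = dᵢ/dₒ = (f+e)·(1/f − 1/(f+e)) = e/f = 24/196.7 ≈ 0.1220.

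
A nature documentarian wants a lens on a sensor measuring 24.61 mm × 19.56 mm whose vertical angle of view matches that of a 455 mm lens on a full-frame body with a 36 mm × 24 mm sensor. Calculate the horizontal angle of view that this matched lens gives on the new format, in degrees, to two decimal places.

3.80°

Equal vertical AOV ⇒ f₂ = f₁ · 19.56/24 = 455 × 0.81500 ≈ 370.8250 mm.
Horizontal AOV on the new format = 2·arctan(24.61 / (2 × 370.8250)) = 2·arctan(0.03318) ≈ 3.8011°.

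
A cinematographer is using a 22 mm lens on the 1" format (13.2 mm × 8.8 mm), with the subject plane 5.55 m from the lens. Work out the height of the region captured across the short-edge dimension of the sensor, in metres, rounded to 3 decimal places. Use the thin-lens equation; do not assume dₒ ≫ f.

dₒ: 5.55 m = 5550 mm.
Similar triangles through the lens centre give W/dₒ = h/dᵢ; with 1/f = 1/dₒ + 1/dᵢ this gives W = h·(dₒ − f)/f.
W = 8.8 mm × (5550 − 22) / 22 = 8.8 × 251.2727 ≈ 2211.200 mm = 2.2112 m.

2.211 m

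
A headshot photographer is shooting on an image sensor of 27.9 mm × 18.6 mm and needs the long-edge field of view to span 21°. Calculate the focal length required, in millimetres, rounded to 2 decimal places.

From α = 2·arctan(w/2f) we get f = w / (2·tan(α/2)).
With w = 27.9 mm and α/2 = 10.5°, tan(α/2) ≈ 0.18534, so f ≈ 27.9 / 0.37068 ≈ 75.2675 mm.

75.27 mm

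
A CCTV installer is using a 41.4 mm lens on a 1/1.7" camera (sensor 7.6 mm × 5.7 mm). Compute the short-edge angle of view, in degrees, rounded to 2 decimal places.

Angle of view α = 2·arctan(h/2f) with h = 5.7 mm and f = 41.4 mm.
h/2f = 0.06884; arctan(0.06884) ≈ 3.9381°, so α ≈ 7.8761°.

7.88°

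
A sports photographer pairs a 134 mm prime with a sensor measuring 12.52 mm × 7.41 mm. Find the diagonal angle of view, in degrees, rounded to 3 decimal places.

Sensor diagonal = √(12.52² + 7.41²) = √211.6585 ≈ 14.5485 mm.
Angle of view α = 2·arctan(d/2f) with d = 14.5485 mm and f = 134 mm.
d/2f = 0.05429; arctan(0.05429) ≈ 3.1073°, so α ≈ 6.2145°.

6.215°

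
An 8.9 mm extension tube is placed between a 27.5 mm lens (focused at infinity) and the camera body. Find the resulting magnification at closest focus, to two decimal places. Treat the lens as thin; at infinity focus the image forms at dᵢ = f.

The tube moves the image plane from f to f + e, so dᵢ = 27.5 + 8.9 = 36.4 mm. Focus is achieved when 1/f = 1/dₒ + 1/dᵢ, giving dₒ = 1/(1/f − 1/(f+e)).
Magnification m = dᵢ/dₒ = (f+e)·(1/f − 1/(f+e)) = e/f = 8.9/27.5 ≈ 0.3236.

0.32×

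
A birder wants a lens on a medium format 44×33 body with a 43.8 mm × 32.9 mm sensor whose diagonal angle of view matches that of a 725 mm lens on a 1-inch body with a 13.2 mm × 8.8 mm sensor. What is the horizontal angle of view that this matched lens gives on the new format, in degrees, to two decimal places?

Sensor diagonal = √(13.2² + 8.8²) = √251.6800 ≈ 15.8644 mm.
Sensor diagonal = √(43.8² + 32.9²) = √3000.8500 ≈ 54.7800 mm.
Equal diagonal AOV ⇒ f₂ = f₁ · 54.7800/15.8644 = 725 × 3.45301 ≈ 2503.4320 mm.
Horizontal AOV on the new format = 2·arctan(43.8 / (2 × 2503.4320)) = 2·arctan(0.00875) ≈ 1.0024°.

1.00°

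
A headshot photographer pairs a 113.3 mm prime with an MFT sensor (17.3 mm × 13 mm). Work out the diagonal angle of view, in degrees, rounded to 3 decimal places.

10.910°

Sensor diagonal = √(17.3² + 13²) = √468.2900 ≈ 21.6400 mm.
Angle of view α = 2·arctan(d/2f) with d = 21.6400 mm and f = 113.3 mm.
d/2f = 0.09550; arctan(0.09550) ≈ 5.4551°, so α ≈ 10.9103°.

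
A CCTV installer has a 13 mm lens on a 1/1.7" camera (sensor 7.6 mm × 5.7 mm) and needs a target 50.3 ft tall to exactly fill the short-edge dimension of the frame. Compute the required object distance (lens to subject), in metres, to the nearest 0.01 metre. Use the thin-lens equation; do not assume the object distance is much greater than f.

34.98 m

W: 50.3 ft × 304.8 mm/ft = 15331.44 mm.
Magnification m = h/W = dᵢ/dₒ; combined with 1/f = 1/dₒ + 1/dᵢ this gives dₒ = f·(1 + W/h).
dₒ = 13 mm × (1 + 15331.4/5.7) = 13 × 2690.7262 ≈ 34979.441 mm = 34.9794 m.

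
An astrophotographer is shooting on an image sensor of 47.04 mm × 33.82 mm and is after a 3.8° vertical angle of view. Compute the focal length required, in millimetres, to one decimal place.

From α = 2·arctan(h/2f) we get f = h / (2·tan(α/2)).
With h = 33.82 mm and α/2 = 1.9°, tan(α/2) ≈ 0.03317, so f ≈ 33.82 / 0.06635 ≈ 509.7455 mm.

509.7 mm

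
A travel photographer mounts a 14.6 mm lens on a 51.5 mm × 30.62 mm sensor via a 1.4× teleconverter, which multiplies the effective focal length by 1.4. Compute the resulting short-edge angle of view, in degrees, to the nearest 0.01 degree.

73.67°

Effective focal length f = 14.6 × 1.4 = 20.44 mm.
α = 2·arctan(30.62 / (2 × 20.44)) = 2·arctan(0.74902) ≈ 73.6680°.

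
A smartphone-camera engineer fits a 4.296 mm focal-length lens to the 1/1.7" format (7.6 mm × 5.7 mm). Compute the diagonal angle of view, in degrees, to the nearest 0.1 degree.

95.7°

Sensor diagonal = √(7.6² + 5.7²) = √90.2500 ≈ 9.5000 mm.
Angle of view α = 2·arctan(d/2f) with d = 9.5000 mm and f = 4.296 mm.
d/2f = 1.10568; arctan(1.10568) ≈ 47.8731°, so α ≈ 95.7463°.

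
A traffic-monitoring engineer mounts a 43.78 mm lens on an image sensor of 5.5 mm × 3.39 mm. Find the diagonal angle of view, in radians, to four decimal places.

Sensor diagonal = √(5.5² + 3.39²) = √41.7421 ≈ 6.4608 mm.
Angle of view α = 2·arctan(d/2f) with d = 6.4608 mm and f = 43.78 mm.
d/2f = 0.07379; arctan(0.07379) ≈ 0.0737 rad, so α ≈ 0.1473 rad.

0.1473 rad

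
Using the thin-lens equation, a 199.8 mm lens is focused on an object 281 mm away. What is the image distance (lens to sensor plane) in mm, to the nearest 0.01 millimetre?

1/dᵢ = 1/f − 1/dₒ = 1/199.8 − 1/281 = 0.0014463 mm⁻¹.
dᵢ = 1/0.0014463 ≈ 691.4261 mm.

691.43 mm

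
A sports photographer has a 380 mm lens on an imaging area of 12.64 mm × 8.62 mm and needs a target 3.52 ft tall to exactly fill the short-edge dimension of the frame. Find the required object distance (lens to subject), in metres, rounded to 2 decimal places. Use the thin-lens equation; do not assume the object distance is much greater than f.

47.68 m

W: 3.52 ft × 304.8 mm/ft = 1072.90 mm.
Magnification m = h/W = dᵢ/dₒ; combined with 1/f = 1/dₒ + 1/dᵢ this gives dₒ = f·(1 + W/h).
dₒ = 380 mm × (1 + 1072.9/8.62) = 380 × 125.4659 ≈ 47677.038 mm = 47.677 m.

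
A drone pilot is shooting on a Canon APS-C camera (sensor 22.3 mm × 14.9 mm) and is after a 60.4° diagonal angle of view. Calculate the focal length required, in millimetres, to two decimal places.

23.04 mm

Sensor diagonal = √(22.3² + 14.9²) = √719.3000 ≈ 26.8198 mm.
From α = 2·arctan(d/2f) we get f = d / (2·tan(α/2)).
With d = 26.8198 mm and α/2 = 30.2°, tan(α/2) ≈ 0.58201, so f ≈ 26.8198 / 1.16403 ≈ 23.0405 mm.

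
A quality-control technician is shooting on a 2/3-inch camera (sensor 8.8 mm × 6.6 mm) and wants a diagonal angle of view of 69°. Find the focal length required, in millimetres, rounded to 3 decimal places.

Sensor diagonal = √(8.8² + 6.6²) = √121.0000 ≈ 11.0000 mm.
From α = 2·arctan(d/2f) we get f = d / (2·tan(α/2)).
With d = 11.0000 mm and α/2 = 34.5°, tan(α/2) ≈ 0.68728, so f ≈ 11.0000 / 1.37456 ≈ 8.0025 mm.

8.003 mm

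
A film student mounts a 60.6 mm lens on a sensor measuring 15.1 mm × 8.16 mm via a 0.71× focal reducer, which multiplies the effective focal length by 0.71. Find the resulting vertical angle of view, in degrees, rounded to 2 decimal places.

10.83°

Effective focal length f = 60.6 × 0.71 = 43.026 mm.
α = 2·arctan(8.16 / (2 × 43.026)) = 2·arctan(0.09483) ≈ 10.8339°.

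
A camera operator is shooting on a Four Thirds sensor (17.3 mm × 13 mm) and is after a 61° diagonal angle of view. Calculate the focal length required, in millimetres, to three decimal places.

Sensor diagonal = √(17.3² + 13²) = √468.2900 ≈ 21.6400 mm.
From α = 2·arctan(d/2f) we get f = d / (2·tan(α/2)).
With d = 21.6400 mm and α/2 = 30.5°, tan(α/2) ≈ 0.58905, so f ≈ 21.6400 / 1.17809 ≈ 18.3687 mm.

18.369 mm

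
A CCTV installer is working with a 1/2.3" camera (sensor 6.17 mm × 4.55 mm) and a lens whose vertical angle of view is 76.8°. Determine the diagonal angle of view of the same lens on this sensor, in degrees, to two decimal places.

From the vertical AOV: f = 4.55 / (2·tan(38.4°)) = 4.55 / 1.58518 ≈ 2.8703 mm.
Sensor diagonal = √(6.17² + 4.55²) = √58.7714 ≈ 7.6663 mm.
Diagonal AOV = 2·arctan(7.6663 / (2 × 2.8703)) = 2·arctan(1.33543) ≈ 106.3465°.

106.35°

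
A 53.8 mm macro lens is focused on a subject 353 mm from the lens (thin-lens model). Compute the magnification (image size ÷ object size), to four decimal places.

Thin lens: 1/f = 1/dₒ + 1/dᵢ → 1/dᵢ = 1/53.8 − 1/353 = 0.0157545 mm⁻¹, so dᵢ ≈ 63.4739 mm.
Magnification m = dᵢ/dₒ = 63.4739/353 ≈ 0.17981.

0.1798×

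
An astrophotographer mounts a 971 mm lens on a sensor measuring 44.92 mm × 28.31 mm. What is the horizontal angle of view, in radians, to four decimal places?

Angle of view α = 2·arctan(w/2f) with w = 44.92 mm and f = 971 mm.
w/2f = 0.02313; arctan(0.02313) ≈ 0.0231 rad, so α ≈ 0.0463 rad.

0.0463 rad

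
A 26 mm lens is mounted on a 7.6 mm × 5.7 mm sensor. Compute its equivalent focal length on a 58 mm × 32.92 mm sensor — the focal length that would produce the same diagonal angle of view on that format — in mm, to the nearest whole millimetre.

Sensor diagonal = √(7.6² + 5.7²) = √90.2500 ≈ 9.5000 mm.
Sensor diagonal = √(58² + 32.92²) = √4447.7264 ≈ 66.6913 mm.
Equal angle of view means equal diagonal/f ratio, so f₂ = f₁ · (diagonal₂/diagonal₁) = 26 × 66.6913/9.5000.
f₂ = 26 × 7.02013 ≈ 182.523 mm.

183 mm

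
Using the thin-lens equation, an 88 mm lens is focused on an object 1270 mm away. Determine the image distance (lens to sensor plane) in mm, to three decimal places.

94.552 mm

1/dᵢ = 1/f − 1/dₒ = 1/88 − 1/1270 = 0.0105762 mm⁻¹.
dᵢ = 1/0.0105762 ≈ 94.5516 mm.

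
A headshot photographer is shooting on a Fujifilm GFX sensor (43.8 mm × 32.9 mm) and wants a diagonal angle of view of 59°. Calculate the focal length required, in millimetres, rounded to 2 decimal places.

48.41 mm

Sensor diagonal = √(43.8² + 32.9²) = √3000.8500 ≈ 54.7800 mm.
From α = 2·arctan(d/2f) we get f = d / (2·tan(α/2)).
With d = 54.7800 mm and α/2 = 29.5°, tan(α/2) ≈ 0.56577, so f ≈ 54.7800 / 1.13155 ≈ 48.4117 mm.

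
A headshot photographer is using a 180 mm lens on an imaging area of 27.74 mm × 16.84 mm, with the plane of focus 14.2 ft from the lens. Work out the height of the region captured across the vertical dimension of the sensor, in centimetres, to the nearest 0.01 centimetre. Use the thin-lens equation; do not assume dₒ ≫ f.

dₒ: 14.2 ft × 304.8 mm/ft = 4328.16 mm.
Similar triangles through the lens centre give W/dₒ = h/dᵢ; with 1/f = 1/dₒ + 1/dᵢ this gives W = h·(dₒ − f)/f.
W = 16.84 mm × (4328.16 − 180) / 180 = 16.84 × 23.0453 ≈ 388.083 mm = 38.8083 cm.

38.81 cm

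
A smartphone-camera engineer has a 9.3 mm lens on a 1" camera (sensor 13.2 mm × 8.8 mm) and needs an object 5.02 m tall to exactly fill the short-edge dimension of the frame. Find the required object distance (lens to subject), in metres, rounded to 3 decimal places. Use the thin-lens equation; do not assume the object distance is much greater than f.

W: 5.02 m = 5020 mm.
Magnification m = h/W = dᵢ/dₒ; combined with 1/f = 1/dₒ + 1/dᵢ this gives dₒ = f·(1 + W/h).
dₒ = 9.3 mm × (1 + 5020/8.8) = 9.3 × 571.4545 ≈ 5314.527 mm = 5.31453 m.

5.315 m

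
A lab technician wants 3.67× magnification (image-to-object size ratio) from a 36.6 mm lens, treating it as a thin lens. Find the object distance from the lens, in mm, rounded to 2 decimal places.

46.57 mm

With m = dᵢ/dₒ and 1/f = 1/dₒ + 1/dᵢ, substituting dᵢ = m·dₒ gives 1/f = (1 + 1/m)/dₒ, hence dₒ = f·(1 + 1/m).
dₒ = 36.6 × (1 + 1/3.67) = 36.6 × 1.27248 ≈ 46.573 mm.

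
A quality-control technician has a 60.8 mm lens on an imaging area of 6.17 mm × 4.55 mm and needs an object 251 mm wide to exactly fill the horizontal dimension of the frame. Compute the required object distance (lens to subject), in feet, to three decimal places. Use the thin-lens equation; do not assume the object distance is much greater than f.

Magnification m = w/W = dᵢ/dₒ; combined with 1/f = 1/dₒ + 1/dᵢ this gives dₒ = f·(1 + W/w).
dₒ = 60.8 mm × (1 + 251/6.17) = 60.8 × 41.6807 ≈ 2534.187 mm = 2534.187/304.8 ft = 8.31426 ft.

8.314 ft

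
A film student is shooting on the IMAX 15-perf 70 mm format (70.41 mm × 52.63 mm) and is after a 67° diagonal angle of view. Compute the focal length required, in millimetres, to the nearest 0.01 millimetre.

66.41 mm

Sensor diagonal = √(70.41² + 52.63²) = √7727.4850 ≈ 87.9061 mm.
From α = 2·arctan(d/2f) we get f = d / (2·tan(α/2)).
With d = 87.9061 mm and α/2 = 33.5°, tan(α/2) ≈ 0.66189, so f ≈ 87.9061 / 1.32377 ≈ 66.4058 mm.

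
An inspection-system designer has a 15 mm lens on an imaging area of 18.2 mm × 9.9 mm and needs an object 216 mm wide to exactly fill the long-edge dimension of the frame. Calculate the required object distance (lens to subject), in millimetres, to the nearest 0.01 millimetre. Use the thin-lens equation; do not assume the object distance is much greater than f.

Magnification m = w/W = dᵢ/dₒ; combined with 1/f = 1/dₒ + 1/dᵢ this gives dₒ = f·(1 + W/w).
dₒ = 15 mm × (1 + 216/18.2) = 15 × 12.8681 ≈ 193.022 mm.

193.02 mm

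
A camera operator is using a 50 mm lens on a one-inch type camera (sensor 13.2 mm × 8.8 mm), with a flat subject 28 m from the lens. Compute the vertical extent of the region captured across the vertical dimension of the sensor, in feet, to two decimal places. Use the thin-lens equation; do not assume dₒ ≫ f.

16.14 ft

dₒ: 28 m = 28000 mm.
Similar triangles through the lens centre give W/dₒ = h/dᵢ; with 1/f = 1/dₒ + 1/dᵢ this gives W = h·(dₒ − f)/f.
W = 8.8 mm × (28000 − 50) / 50 = 8.8 × 559.0000 ≈ 4919.200 mm = 4919.200/304.8 ft = 16.1391 ft.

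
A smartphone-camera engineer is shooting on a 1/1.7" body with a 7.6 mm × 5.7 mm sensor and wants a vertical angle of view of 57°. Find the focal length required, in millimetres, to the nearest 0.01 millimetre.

5.25 mm

From α = 2·arctan(h/2f) we get f = h / (2·tan(α/2)).
With h = 5.7 mm and α/2 = 28.5°, tan(α/2) ≈ 0.54296, so f ≈ 5.7 / 1.08591 ≈ 5.2490 mm.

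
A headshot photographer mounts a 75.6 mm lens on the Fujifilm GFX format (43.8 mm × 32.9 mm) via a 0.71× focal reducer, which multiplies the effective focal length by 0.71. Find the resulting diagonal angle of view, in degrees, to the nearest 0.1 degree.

Effective focal length f = 75.6 × 0.71 = 53.676 mm.
Sensor diagonal = √(43.8² + 32.9²) = √3000.8500 ≈ 54.7800 mm.
α = 2·arctan(54.780 / (2 × 53.676)) = 2·arctan(0.51028) ≈ 54.0690°.

54.1°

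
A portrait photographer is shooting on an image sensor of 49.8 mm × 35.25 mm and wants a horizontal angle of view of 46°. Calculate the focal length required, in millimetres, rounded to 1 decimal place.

58.7 mm

From α = 2·arctan(w/2f) we get f = w / (2·tan(α/2)).
With w = 49.8 mm and α/2 = 23°, tan(α/2) ≈ 0.42447, so f ≈ 49.8 / 0.84895 ≈ 58.6607 mm.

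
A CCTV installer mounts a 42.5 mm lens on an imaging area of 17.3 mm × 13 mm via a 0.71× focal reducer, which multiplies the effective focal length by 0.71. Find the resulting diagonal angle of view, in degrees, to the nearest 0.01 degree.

Effective focal length f = 42.5 × 0.71 = 30.175 mm.
Sensor diagonal = √(17.3² + 13²) = √468.2900 ≈ 21.6400 mm.
α = 2·arctan(21.640 / (2 × 30.175)) = 2·arctan(0.35858) ≈ 39.4531°.

39.45°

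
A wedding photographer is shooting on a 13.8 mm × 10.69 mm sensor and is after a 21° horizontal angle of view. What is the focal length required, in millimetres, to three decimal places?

37.229 mm

From α = 2·arctan(w/2f) we get f = w / (2·tan(α/2)).
With w = 13.8 mm and α/2 = 10.5°, tan(α/2) ≈ 0.18534, so f ≈ 13.8 / 0.37068 ≈ 37.2291 mm.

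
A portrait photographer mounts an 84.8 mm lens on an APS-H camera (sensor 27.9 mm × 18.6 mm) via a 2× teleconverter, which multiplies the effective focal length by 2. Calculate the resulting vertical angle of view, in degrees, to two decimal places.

Effective focal length f = 84.8 × 2 = 169.6 mm.
α = 2·arctan(18.6 / (2 × 169.6)) = 2·arctan(0.05483) ≈ 6.2773°.

6.28°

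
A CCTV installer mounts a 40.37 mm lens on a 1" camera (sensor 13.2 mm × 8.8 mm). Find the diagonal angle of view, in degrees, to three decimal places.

22.233°

Sensor diagonal = √(13.2² + 8.8²) = √251.6800 ≈ 15.8644 mm.
Angle of view α = 2·arctan(d/2f) with d = 15.8644 mm and f = 40.37 mm.
d/2f = 0.19649; arctan(0.19649) ≈ 11.1163°, so α ≈ 22.2326°.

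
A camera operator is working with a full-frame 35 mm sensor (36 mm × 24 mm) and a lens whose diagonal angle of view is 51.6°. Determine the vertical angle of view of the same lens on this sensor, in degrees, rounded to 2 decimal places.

30.02°

Sensor diagonal = √(36² + 24²) = √1872.0000 ≈ 43.2666 mm.
From the diagonal AOV: f = 43.2666 / (2·tan(25.8°)) = 43.2666 / 0.96684 ≈ 44.7506 mm.
Vertical AOV = 2·arctan(24 / (2 × 44.7506)) = 2·arctan(0.26815) ≈ 30.0217°.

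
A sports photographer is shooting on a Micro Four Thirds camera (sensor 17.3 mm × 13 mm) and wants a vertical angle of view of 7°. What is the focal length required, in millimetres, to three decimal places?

From α = 2·arctan(h/2f) we get f = h / (2·tan(α/2)).
With h = 13 mm and α/2 = 3.5°, tan(α/2) ≈ 0.06116, so f ≈ 13 / 0.12233 ≈ 106.2741 mm.

106.274 mm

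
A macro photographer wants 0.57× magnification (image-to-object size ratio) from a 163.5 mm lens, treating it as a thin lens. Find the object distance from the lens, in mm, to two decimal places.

450.34 mm

With m = dᵢ/dₒ and 1/f = 1/dₒ + 1/dᵢ, substituting dᵢ = m·dₒ gives 1/f = (1 + 1/m)/dₒ, hence dₒ = f·(1 + 1/m).
dₒ = 163.5 × (1 + 1/0.57) = 163.5 × 2.75439 ≈ 450.342 mm.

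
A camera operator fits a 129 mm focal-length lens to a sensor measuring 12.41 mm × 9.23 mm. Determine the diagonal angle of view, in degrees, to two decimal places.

6.86°

Sensor diagonal = √(12.41² + 9.23²) = √239.2010 ≈ 15.4661 mm.
Angle of view α = 2·arctan(d/2f) with d = 15.4661 mm and f = 129 mm.
d/2f = 0.05995; arctan(0.05995) ≈ 3.4306°, so α ≈ 6.8611°.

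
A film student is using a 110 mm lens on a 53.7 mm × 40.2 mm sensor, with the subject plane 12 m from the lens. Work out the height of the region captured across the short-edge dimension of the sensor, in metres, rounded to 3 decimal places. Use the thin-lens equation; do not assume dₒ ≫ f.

dₒ: 12 m = 12000 mm.
Similar triangles through the lens centre give W/dₒ = h/dᵢ; with 1/f = 1/dₒ + 1/dᵢ this gives W = h·(dₒ − f)/f.
W = 40.2 mm × (12000 − 110) / 110 = 40.2 × 108.0909 ≈ 4345.255 mm = 4.34525 m.

4.345 m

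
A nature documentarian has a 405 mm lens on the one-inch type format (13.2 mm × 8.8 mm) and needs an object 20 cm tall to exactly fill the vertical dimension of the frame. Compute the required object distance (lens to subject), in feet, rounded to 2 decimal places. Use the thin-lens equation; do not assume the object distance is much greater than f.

31.53 ft

W: 20 cm = 200 mm.
Magnification m = h/W = dᵢ/dₒ; combined with 1/f = 1/dₒ + 1/dᵢ this gives dₒ = f·(1 + W/h).
dₒ = 405 mm × (1 + 200/8.8) = 405 × 23.7273 ≈ 9609.545 mm = 9609.545/304.8 ft = 31.5274 ft.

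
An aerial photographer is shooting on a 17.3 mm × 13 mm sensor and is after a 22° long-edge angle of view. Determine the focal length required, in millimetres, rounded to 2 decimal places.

From α = 2·arctan(w/2f) we get f = w / (2·tan(α/2)).
With w = 17.3 mm and α/2 = 11°, tan(α/2) ≈ 0.19438, so f ≈ 17.3 / 0.38876 ≈ 44.5004 mm.

44.50 mm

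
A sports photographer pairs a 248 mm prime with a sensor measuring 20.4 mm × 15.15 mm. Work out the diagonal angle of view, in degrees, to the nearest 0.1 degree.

5.9°

Sensor diagonal = √(20.4² + 15.15²) = √645.6825 ≈ 25.4103 mm.
Angle of view α = 2·arctan(d/2f) with d = 25.4103 mm and f = 248 mm.
d/2f = 0.05123; arctan(0.05123) ≈ 2.9327°, so α ≈ 5.8654°.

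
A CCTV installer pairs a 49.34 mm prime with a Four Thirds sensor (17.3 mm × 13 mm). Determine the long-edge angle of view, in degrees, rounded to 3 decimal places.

Angle of view α = 2·arctan(w/2f) with w = 17.3 mm and f = 49.34 mm.
w/2f = 0.17531; arctan(0.17531) ≈ 9.9437°, so α ≈ 19.8874°.

19.887°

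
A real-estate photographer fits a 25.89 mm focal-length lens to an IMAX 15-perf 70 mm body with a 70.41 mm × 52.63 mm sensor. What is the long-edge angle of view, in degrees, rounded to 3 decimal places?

107.338°

Angle of view α = 2·arctan(w/2f) with w = 70.41 mm and f = 25.89 mm.
w/2f = 1.35979; arctan(1.35979) ≈ 53.6690°, so α ≈ 107.3380°.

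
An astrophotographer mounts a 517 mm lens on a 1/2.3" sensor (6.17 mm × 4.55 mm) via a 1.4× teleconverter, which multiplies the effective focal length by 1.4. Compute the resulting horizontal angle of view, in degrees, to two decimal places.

Effective focal length f = 517 × 1.4 = 723.8 mm.
α = 2·arctan(6.17 / (2 × 723.8)) = 2·arctan(0.00426) ≈ 0.4884°.

0.49°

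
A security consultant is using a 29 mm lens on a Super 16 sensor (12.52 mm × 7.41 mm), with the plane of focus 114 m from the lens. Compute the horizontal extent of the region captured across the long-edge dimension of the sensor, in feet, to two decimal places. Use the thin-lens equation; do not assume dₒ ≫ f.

161.43 ft

dₒ: 114 m = 114000 mm.
Similar triangles through the lens centre give W/dₒ = w/dᵢ; with 1/f = 1/dₒ + 1/dᵢ this gives W = w·(dₒ − f)/f.
W = 12.52 mm × (114000 − 29) / 29 = 12.52 × 3930.0345 ≈ 49204.032 mm = 49204.032/304.8 ft = 161.431 ft.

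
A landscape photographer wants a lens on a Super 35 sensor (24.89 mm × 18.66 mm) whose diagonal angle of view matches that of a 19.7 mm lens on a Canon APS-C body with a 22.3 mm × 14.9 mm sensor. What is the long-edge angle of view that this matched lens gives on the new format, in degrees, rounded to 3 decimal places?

57.149°

Sensor diagonal = √(22.3² + 14.9²) = √719.3000 ≈ 26.8198 mm.
Sensor diagonal = √(24.89² + 18.66²) = √967.7077 ≈ 31.1080 mm.
Equal diagonal AOV ⇒ f₂ = f₁ · 31.1080/26.8198 = 19.7 × 1.15989 ≈ 22.8498 mm.
Long-edge AOV on the new format = 2·arctan(24.89 / (2 × 22.8498)) = 2·arctan(0.54464) ≈ 57.1492°.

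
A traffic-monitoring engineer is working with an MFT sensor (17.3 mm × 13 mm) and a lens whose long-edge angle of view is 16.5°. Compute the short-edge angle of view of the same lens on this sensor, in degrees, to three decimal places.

12.436°

From the long-edge AOV: f = 17.3 / (2·tan(8.25°)) = 17.3 / 0.28999 ≈ 59.6580 mm.
Short-edge AOV = 2·arctan(13 / (2 × 59.6580)) = 2·arctan(0.10895) ≈ 12.4362°.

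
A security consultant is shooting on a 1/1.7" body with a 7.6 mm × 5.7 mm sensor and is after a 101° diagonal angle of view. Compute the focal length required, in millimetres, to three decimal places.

Sensor diagonal = √(7.6² + 5.7²) = √90.2500 ≈ 9.5000 mm.
From α = 2·arctan(d/2f) we get f = d / (2·tan(α/2)).
With d = 9.5000 mm and α/2 = 50.5°, tan(α/2) ≈ 1.21310, so f ≈ 9.5000 / 2.42619 ≈ 3.9156 mm.

3.916 mm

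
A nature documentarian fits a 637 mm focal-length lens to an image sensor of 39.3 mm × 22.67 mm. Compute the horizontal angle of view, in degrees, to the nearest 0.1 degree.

Angle of view α = 2·arctan(w/2f) with w = 39.3 mm and f = 637 mm.
w/2f = 0.03085; arctan(0.03085) ≈ 1.7669°, so α ≈ 3.5338°.

3.5°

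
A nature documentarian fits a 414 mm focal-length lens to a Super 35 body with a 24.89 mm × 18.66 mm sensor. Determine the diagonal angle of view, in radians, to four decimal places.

0.0751 rad

Sensor diagonal = √(24.89² + 18.66²) = √967.7077 ≈ 31.1080 mm.
Angle of view α = 2·arctan(d/2f) with d = 31.1080 mm and f = 414 mm.
d/2f = 0.03757; arctan(0.03757) ≈ 0.0376 rad, so α ≈ 0.0751 rad.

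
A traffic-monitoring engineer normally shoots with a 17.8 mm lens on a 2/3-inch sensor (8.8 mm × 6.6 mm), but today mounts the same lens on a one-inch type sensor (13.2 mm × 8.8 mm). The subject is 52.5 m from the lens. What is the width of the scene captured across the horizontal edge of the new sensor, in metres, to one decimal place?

38.9 m

The focal length stays 17.8 mm; the relevant sensor dimension is now w = 13.2 mm. Object distance dₒ = 52.5 m = 52500 mm.
Thin-lens field width W = w·(dₒ − f)/f = 13.2 × (52500 − 17.8)/17.8 ≈ 38919.384 mm = 38.9194 m.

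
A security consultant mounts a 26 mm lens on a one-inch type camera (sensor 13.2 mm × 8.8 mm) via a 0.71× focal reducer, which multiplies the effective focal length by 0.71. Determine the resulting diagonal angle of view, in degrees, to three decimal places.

Effective focal length f = 26 × 0.71 = 18.46 mm.
Sensor diagonal = √(13.2² + 8.8²) = √251.6800 ≈ 15.8644 mm.
α = 2·arctan(15.864 / (2 × 18.46)) = 2·arctan(0.42970) ≈ 46.5061°.

46.506°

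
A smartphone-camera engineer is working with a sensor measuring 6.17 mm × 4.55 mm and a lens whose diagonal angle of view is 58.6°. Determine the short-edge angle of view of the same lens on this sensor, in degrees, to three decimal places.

36.842°

Sensor diagonal = √(6.17² + 4.55²) = √58.7714 ≈ 7.6663 mm.
From the diagonal AOV: f = 7.6663 / (2·tan(29.3°)) = 7.6663 / 1.12235 ≈ 6.8305 mm.
Short-edge AOV = 2·arctan(4.55 / (2 × 6.8305)) = 2·arctan(0.33306) ≈ 36.8420°.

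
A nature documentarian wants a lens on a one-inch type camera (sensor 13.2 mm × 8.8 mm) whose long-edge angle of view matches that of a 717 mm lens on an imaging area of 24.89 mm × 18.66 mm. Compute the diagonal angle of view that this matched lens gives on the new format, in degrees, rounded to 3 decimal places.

2.390°

Equal long-edge AOV ⇒ f₂ = f₁ · 13.2/24.89 = 717 × 0.53033 ≈ 380.2491 mm.
Sensor diagonal = √(13.2² + 8.8²) = √251.6800 ≈ 15.8644 mm.
Diagonal AOV on the new format = 2·arctan(15.8644 / (2 × 380.2491)) = 2·arctan(0.02086) ≈ 2.3901°.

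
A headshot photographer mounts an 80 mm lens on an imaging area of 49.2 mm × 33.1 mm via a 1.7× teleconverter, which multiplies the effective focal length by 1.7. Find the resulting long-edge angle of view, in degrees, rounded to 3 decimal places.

Effective focal length f = 80 × 1.7 = 136 mm.
α = 2·arctan(49.2 / (2 × 136)) = 2·arctan(0.18088) ≈ 20.5059°.

20.506°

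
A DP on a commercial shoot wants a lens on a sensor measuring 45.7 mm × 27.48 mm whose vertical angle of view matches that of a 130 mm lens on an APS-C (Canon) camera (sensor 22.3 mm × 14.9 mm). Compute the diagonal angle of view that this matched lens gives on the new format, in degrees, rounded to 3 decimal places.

Equal vertical AOV ⇒ f₂ = f₁ · 27.48/14.9 = 130 × 1.84430 ≈ 239.7584 mm.
Sensor diagonal = √(45.7² + 27.48²) = √2843.6404 ≈ 53.3258 mm.
Diagonal AOV on the new format = 2·arctan(53.3258 / (2 × 239.7584)) = 2·arctan(0.11121) ≈ 12.6913°.

12.691°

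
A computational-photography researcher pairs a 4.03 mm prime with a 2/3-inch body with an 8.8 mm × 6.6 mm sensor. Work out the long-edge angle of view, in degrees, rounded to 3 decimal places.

Angle of view α = 2·arctan(w/2f) with w = 8.8 mm and f = 4.03 mm.
w/2f = 1.09181; arctan(1.09181) ≈ 47.5131°, so α ≈ 95.0263°.

95.026°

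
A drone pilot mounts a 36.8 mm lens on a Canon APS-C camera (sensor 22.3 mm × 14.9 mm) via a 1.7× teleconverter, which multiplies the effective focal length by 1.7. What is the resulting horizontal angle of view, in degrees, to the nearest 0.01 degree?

20.21°

Effective focal length f = 36.8 × 1.7 = 62.56 mm.
α = 2·arctan(22.3 / (2 × 62.56)) = 2·arctan(0.17823) ≈ 20.2113°.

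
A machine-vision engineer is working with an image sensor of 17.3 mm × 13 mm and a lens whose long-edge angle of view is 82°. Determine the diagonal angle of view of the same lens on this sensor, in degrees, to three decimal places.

From the long-edge AOV: f = 17.3 / (2·tan(41°)) = 17.3 / 1.73857 ≈ 9.9507 mm.
Sensor diagonal = √(17.3² + 13²) = √468.2900 ≈ 21.6400 mm.
Diagonal AOV = 2·arctan(21.6400 / (2 × 9.9507)) = 2·arctan(1.08736) ≈ 94.7932°.

94.793°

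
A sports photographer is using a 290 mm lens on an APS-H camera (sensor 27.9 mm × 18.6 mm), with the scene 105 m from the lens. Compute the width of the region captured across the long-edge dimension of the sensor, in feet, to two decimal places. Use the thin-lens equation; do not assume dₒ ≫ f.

dₒ: 105 m = 105000 mm.
Similar triangles through the lens centre give W/dₒ = w/dᵢ; with 1/f = 1/dₒ + 1/dᵢ this gives W = w·(dₒ − f)/f.
W = 27.9 mm × (105000 − 290) / 290 = 27.9 × 361.0690 ≈ 10073.824 mm = 10073.824/304.8 ft = 33.0506 ft.

33.05 ft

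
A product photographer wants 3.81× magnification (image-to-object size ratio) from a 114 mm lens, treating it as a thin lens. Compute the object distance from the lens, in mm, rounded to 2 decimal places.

With m = dᵢ/dₒ and 1/f = 1/dₒ + 1/dᵢ, substituting dᵢ = m·dₒ gives 1/f = (1 + 1/m)/dₒ, hence dₒ = f·(1 + 1/m).
dₒ = 114 × (1 + 1/3.81) = 114 × 1.26247 ≈ 143.921 mm.

143.92 mm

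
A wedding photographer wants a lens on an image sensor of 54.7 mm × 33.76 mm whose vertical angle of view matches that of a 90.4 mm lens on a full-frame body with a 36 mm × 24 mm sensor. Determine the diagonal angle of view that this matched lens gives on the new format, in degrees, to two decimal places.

Equal vertical AOV ⇒ f₂ = f₁ · 33.76/24 = 90.4 × 1.40667 ≈ 127.1627 mm.
Sensor diagonal = √(54.7² + 33.76²) = √4131.8276 ≈ 64.2793 mm.
Diagonal AOV on the new format = 2·arctan(64.2793 / (2 × 127.1627)) = 2·arctan(0.25274) ≈ 28.3683°.

28.37°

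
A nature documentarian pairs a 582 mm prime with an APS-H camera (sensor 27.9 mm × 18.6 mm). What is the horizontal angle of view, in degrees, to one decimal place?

Angle of view α = 2·arctan(w/2f) with w = 27.9 mm and f = 582 mm.
w/2f = 0.02397; arctan(0.02397) ≈ 1.3731°, so α ≈ 2.7461°.

2.7°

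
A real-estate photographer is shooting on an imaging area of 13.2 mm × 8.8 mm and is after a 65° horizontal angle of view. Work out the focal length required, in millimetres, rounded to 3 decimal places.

10.360 mm

From α = 2·arctan(w/2f) we get f = w / (2·tan(α/2)).
With w = 13.2 mm and α/2 = 32.5°, tan(α/2) ≈ 0.63707, so f ≈ 13.2 / 1.27414 ≈ 10.3599 mm.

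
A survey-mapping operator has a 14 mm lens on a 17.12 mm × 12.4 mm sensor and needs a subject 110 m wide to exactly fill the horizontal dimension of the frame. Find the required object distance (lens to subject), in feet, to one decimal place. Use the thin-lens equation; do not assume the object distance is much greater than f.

295.2 ft

W: 110 m = 110000 mm.
Magnification m = w/W = dᵢ/dₒ; combined with 1/f = 1/dₒ + 1/dᵢ this gives dₒ = f·(1 + W/w).
dₒ = 14 mm × (1 + 110000/17.12) = 14 × 6426.2336 ≈ 89967.271 mm = 89967.271/304.8 ft = 295.168 ft.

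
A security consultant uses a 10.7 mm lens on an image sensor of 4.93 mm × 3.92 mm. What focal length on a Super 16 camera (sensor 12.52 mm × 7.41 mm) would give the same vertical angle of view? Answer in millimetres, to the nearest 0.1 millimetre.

20.2 mm

Equal angle of view means equal height/f ratio, so f₂ = f₁ · (height₂/height₁) = 10.7 × 7.41/3.92.
f₂ = 10.7 × 1.89031 ≈ 20.226 mm.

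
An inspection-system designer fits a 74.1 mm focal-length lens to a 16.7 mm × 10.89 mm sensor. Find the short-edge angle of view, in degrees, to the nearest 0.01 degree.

Angle of view α = 2·arctan(h/2f) with h = 10.89 mm and f = 74.1 mm.
h/2f = 0.07348; arctan(0.07348) ≈ 4.2026°, so α ≈ 8.4053°.

8.41°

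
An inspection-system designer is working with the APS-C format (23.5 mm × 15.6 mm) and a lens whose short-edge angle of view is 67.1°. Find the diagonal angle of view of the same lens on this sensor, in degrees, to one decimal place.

100.3°

From the short-edge AOV: f = 15.6 / (2·tan(33.55°)) = 15.6 / 1.32628 ≈ 11.7622 mm.
Sensor diagonal = √(23.5² + 15.6²) = √795.6100 ≈ 28.2066 mm.
Diagonal AOV = 2·arctan(28.2066 / (2 × 11.7622)) = 2·arctan(1.19903) ≈ 100.3435°.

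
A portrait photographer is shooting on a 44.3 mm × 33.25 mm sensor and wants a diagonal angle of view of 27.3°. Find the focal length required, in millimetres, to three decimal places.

Sensor diagonal = √(44.3² + 33.25²) = √3068.0525 ≈ 55.3900 mm.
From α = 2·arctan(d/2f) we get f = d / (2·tan(α/2)).
With d = 55.3900 mm and α/2 = 13.65°, tan(α/2) ≈ 0.24285, so f ≈ 55.3900 / 0.48570 ≈ 114.0419 mm.

114.042 mm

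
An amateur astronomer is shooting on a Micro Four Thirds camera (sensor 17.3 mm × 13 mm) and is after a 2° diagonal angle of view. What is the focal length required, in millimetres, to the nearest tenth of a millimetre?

Sensor diagonal = √(17.3² + 13²) = √468.2900 ≈ 21.6400 mm.
From α = 2·arctan(d/2f) we get f = d / (2·tan(α/2)).
With d = 21.6400 mm and α/2 = 1°, tan(α/2) ≈ 0.01746, so f ≈ 21.6400 / 0.03491 ≈ 619.8776 mm.

619.9 mm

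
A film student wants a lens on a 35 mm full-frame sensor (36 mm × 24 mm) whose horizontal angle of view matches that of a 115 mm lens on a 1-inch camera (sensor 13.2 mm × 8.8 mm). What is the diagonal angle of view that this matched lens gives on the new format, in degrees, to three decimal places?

7.892°

Equal horizontal AOV ⇒ f₂ = f₁ · 36/13.2 = 115 × 2.72727 ≈ 313.6364 mm.
Sensor diagonal = √(36² + 24²) = √1872.0000 ≈ 43.2666 mm.
Diagonal AOV on the new format = 2·arctan(43.2666 / (2 × 313.6364)) = 2·arctan(0.06898) ≈ 7.8915°.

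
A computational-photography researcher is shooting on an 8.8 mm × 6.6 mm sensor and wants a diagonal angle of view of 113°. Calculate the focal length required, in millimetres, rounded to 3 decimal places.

Sensor diagonal = √(8.8² + 6.6²) = √121.0000 ≈ 11.0000 mm.
From α = 2·arctan(d/2f) we get f = d / (2·tan(α/2)).
With d = 11.0000 mm and α/2 = 56.5°, tan(α/2) ≈ 1.51084, so f ≈ 11.0000 / 3.02167 ≈ 3.6404 mm.

3.640 mm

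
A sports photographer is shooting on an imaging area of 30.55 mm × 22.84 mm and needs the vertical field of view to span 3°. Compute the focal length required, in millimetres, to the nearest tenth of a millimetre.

From α = 2·arctan(h/2f) we get f = h / (2·tan(α/2)).
With h = 22.84 mm and α/2 = 1.5°, tan(α/2) ≈ 0.02619, so f ≈ 22.84 / 0.05237 ≈ 436.1122 mm.

436.1 mm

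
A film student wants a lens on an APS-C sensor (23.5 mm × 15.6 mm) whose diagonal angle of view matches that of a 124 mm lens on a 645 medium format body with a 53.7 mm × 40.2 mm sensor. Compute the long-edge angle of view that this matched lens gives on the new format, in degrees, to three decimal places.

Sensor diagonal = √(53.7² + 40.2²) = √4499.7300 ≈ 67.0800 mm.
Sensor diagonal = √(23.5² + 15.6²) = √795.6100 ≈ 28.2066 mm.
Equal diagonal AOV ⇒ f₂ = f₁ · 28.2066/67.0800 = 124 × 0.42049 ≈ 52.1409 mm.
Long-edge AOV on the new format = 2·arctan(23.5 / (2 × 52.1409)) = 2·arctan(0.22535) ≈ 25.3990°.

25.399°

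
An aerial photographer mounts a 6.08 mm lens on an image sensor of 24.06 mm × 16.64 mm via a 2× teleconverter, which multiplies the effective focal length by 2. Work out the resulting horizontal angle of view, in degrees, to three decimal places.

89.384°

Effective focal length f = 6.08 × 2 = 12.16 mm.
α = 2·arctan(24.06 / (2 × 12.16)) = 2·arctan(0.98931) ≈ 89.3842°.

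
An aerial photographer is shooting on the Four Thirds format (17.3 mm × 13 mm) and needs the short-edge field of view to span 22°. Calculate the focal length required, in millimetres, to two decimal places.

From α = 2·arctan(h/2f) we get f = h / (2·tan(α/2)).
With h = 13 mm and α/2 = 11°, tan(α/2) ≈ 0.19438, so f ≈ 13 / 0.38876 ≈ 33.4396 mm.

33.44 mm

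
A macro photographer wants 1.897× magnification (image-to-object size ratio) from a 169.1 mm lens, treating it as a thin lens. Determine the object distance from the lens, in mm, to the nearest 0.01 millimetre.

258.24 mm

With m = dᵢ/dₒ and 1/f = 1/dₒ + 1/dᵢ, substituting dᵢ = m·dₒ gives 1/f = (1 + 1/m)/dₒ, hence dₒ = f·(1 + 1/m).
dₒ = 169.1 × (1 + 1/1.897) = 169.1 × 1.52715 ≈ 258.241 mm.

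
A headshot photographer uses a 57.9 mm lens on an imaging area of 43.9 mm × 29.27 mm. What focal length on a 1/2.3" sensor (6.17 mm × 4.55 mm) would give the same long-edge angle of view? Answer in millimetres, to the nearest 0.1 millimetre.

8.1 mm

Equal angle of view means equal width/f ratio, so f₂ = f₁ · (width₂/width₁) = 57.9 × 6.17/43.9.
f₂ = 57.9 × 0.14055 ≈ 8.138 mm.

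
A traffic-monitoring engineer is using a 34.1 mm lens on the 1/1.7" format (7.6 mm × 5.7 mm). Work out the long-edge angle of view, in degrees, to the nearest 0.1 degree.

Angle of view α = 2·arctan(w/2f) with w = 7.6 mm and f = 34.1 mm.
w/2f = 0.11144; arctan(0.11144) ≈ 6.3586°, so α ≈ 12.7173°.

12.7°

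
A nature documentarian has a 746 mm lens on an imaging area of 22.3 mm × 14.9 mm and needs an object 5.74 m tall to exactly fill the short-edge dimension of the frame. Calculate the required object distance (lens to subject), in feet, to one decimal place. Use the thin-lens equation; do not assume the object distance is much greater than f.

W: 5.74 m = 5740 mm.
Magnification m = h/W = dᵢ/dₒ; combined with 1/f = 1/dₒ + 1/dᵢ this gives dₒ = f·(1 + W/h).
dₒ = 746 mm × (1 + 5740/14.9) = 746 × 386.2349 ≈ 288131.235 mm = 288131.235/304.8 ft = 945.312 ft.

945.3 ft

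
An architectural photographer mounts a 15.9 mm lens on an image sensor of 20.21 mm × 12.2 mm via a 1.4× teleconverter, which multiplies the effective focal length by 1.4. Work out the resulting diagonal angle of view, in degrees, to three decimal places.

Effective focal length f = 15.9 × 1.4 = 22.26 mm.
Sensor diagonal = √(20.21² + 12.2²) = √557.2841 ≈ 23.6069 mm.
α = 2·arctan(23.607 / (2 × 22.26)) = 2·arctan(0.53025) ≈ 55.8698°.

55.870°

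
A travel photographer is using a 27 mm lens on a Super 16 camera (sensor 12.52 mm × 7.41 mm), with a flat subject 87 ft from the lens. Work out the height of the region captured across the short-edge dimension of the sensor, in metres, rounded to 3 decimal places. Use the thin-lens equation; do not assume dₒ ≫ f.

7.270 m

dₒ: 87 ft × 304.8 mm/ft = 26517.60 mm.
Similar triangles through the lens centre give W/dₒ = h/dᵢ; with 1/f = 1/dₒ + 1/dᵢ this gives W = h·(dₒ − f)/f.
W = 7.41 mm × (26517.6 − 27) / 27 = 7.41 × 981.1333 ≈ 7270.198 mm = 7.2702 m.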